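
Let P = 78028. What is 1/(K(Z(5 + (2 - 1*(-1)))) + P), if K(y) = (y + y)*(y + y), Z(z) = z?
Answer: 1/78284 ≈ 1.2774e-5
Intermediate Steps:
K(y) = 4*y² (K(y) = (2*y)*(2*y) = 4*y²)
1/(K(Z(5 + (2 - 1*(-1)))) + P) = 1/(4*(5 + (2 - 1*(-1)))² + 78028) = 1/(4*(5 + (2 + 1))² + 78028) = 1/(4*(5 + 3)² + 78028) = 1/(4*8² + 78028) = 1/(4*64 + 78028) = 1/(256 + 78028) = 1/78284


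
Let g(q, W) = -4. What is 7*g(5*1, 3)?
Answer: -28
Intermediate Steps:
7*g(5*1, 3) = 7*(-4) = -28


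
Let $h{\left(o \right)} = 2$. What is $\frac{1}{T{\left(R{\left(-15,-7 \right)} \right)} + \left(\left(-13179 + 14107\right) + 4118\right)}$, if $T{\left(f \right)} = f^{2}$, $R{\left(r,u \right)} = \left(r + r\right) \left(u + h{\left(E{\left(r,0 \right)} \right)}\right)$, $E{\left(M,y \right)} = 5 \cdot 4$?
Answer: $\frac{1}{27546} \approx 3.6303 \cdot 10^{-5}$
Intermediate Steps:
$E{\left(M,y \right)} = 20$
$R{\left(r,u \right)} = 2 r \left(2 + u\right)$ ($R{\left(r,u \right)} = \left(r + r\right) \left(u + 2\right) = 2 r \left(2 + u\right)$)
$\frac{1}{T{\left(R{\left(-15,-7 \right)} \right)} + \left(\left(-13179 + 14107\right) + 4118\right)} = \frac{1}{\left(2 \left(-15\right) \left(2 - 7\right)\right)^{2} + \left(\left(-13179 + 14107\right) + 4118\right)} = \frac{1}{\left(2 \left(-15\right) \left(-5\right)\right)^{2} + \left(928 + 4118\right)} = \frac{1}{150^{2} + 5046} = \frac{1}{22500 + 5046} = \frac{1}{27546}$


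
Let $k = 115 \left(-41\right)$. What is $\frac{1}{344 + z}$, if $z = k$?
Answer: $- \frac{1}{4371} \approx -0.00022878$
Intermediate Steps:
$k = -4715$
$z = -4715$
$\frac{1}{344 + z} = \frac{1}{344 - 4715} = \frac{1}{-4371} = - \frac{1}{4371}$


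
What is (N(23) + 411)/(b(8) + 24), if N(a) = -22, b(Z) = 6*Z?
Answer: 389/72 ≈ 5.4028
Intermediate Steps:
(N(23) + 411)/(b(8) + 24) = (-22 + 411)/(6*8 + 24) = 389/(48 + 24) = 389/72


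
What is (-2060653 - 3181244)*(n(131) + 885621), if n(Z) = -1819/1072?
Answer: -4976572580565021/1072 ≈ -4.6423e+12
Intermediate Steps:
n(Z) = -1819/1072 (n(Z) = -1819*1/1072 = -1819/1072)
(-2060653 - 3181244)*(n(131) + 885621) = (-2060653 - 3181244)*(-1819/1072 + 885621) = -5241897*949383893/1072 = -4976572580565021/1072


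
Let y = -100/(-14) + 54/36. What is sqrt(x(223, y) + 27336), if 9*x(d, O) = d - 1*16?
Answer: sqrt(27359) ≈ 165.41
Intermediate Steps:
y = 121/14 (y = -100*(-1/14) + 54*(1/36) = 50/7 + 3/2 = 121/14 ≈ 8.6429)
x(d, O) = -16/9 + d/9 (x(d, O) = (d - 1*16)/9 = (d - 16)/9 = (-16 + d)/9 = -16/9 + d/9)
sqrt(x(223, y) + 27336) = sqrt((-16/9 + (1/9)*223) + 27336) = sqrt((-16/9 + 223/9) + 27336) = sqrt(23 + 27336) = sqrt(27359)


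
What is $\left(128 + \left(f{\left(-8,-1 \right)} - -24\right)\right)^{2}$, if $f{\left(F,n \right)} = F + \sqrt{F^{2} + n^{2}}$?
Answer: $\left(144 + \sqrt{65}\right)^{2} \approx 23123.0$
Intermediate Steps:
$\left(128 + \left(f{\left(-8,-1 \right)} - -24\right)\right)^{2} = \left(128 - \left(-16 - \sqrt{\left(-8\right)^{2} + \left(-1\right)^{2}}\right)\right)^{2} = \left(128 + \left(\left(-8 + \sqrt{64 + 1}\right) + 24\right)\right)^{2} = \left(128 + \left(\left(-8 + \sqrt{65}\right) + 24\right)\right)^{2} = \left(128 + \left(16 + \sqrt{65}\right)\right)^{2} = \left(144 + \sqrt{65}\right)^{2}$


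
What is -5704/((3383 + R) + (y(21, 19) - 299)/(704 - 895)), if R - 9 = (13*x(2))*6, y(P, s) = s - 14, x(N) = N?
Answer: -544732/338981 ≈ -1.6070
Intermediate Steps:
y(P, s) = -14 + s
R = 165 (R = 9 + (13*2)*6 = 9 + 26*6 = 9 + 156 = 165)
-5704/((3383 + R) + (y(21, 19) - 299)/(704 - 895)) = -5704/((3383 + 165) + ((-14 + 19) - 299)/(704 - 895)) = -5704/(3548 + (5 - 299)/(-191)) = -5704/(3548 - 294*(-1/191)) = -5704/(3548 + 294/191) = -5704/677962/191 = -5704*191/677962 = -544732/338981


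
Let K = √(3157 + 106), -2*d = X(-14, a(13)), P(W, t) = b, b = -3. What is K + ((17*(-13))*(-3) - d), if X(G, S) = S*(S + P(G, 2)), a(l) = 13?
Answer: 728 + √3263 ≈ 785.12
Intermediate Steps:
P(W, t) = -3
X(G, S) = S*(-3 + S) (X(G, S) = S*(S - 3) = S*(-3 + S))
d = -65 (d = -13*(-3 + 13)/2 = -13*10/2 = -½*130 = -65)
K = √3263 ≈ 57.123
K + ((17*(-13))*(-3) - d) = √3263 + ((17*(-13))*(-3) - 1*(-65)) = √3263 + (-221*(-3) + 65) = √3263 + (663 + 65) = √3263 + 728 = 728 + √3263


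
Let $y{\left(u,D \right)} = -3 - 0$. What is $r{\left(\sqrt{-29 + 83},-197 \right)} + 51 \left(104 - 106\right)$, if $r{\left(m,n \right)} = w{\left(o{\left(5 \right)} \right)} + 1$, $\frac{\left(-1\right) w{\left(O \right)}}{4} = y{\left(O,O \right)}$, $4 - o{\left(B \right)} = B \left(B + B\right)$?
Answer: $-89$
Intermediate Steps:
$y{\left(u,D \right)} = -3$ ($y{\left(u,D \right)} = -3 + 0 = -3$)
$o{\left(B \right)} = 4 - 2 B^{2}$ ($o{\left(B \right)} = 4 - B \left(B + B\right) = 4 - B 2 B = 4 - 2 B^{2}$)
$w{\left(O \right)} = 12$ ($w{\left(O \right)} = \left(-4\right) \left(-3\right) = 12$)
$r{\left(m,n \right)} = 13$ ($r{\left(m,n \right)} = 12 + 1 = 13$)
$r{\left(\sqrt{-29 + 83},-197 \right)} + 51 \left(104 - 106\right) = 13 + 51 \left(104 - 106\right) = 13 + 51 \left(-2\right) = 13 - 102 = -89$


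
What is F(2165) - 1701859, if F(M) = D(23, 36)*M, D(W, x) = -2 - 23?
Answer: -1755984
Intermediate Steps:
D(W, x) = -25
F(M) = -25*M
F(2165) - 1701859 = -25*2165 - 1701859 = -54125 - 1701859 = -1755984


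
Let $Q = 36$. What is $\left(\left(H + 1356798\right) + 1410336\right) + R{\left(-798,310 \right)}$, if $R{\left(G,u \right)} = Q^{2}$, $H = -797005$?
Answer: $1971425$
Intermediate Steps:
$R{\left(G,u \right)} = 1296$ ($R{\left(G,u \right)} = 36^{2} = 1296$)
$\left(\left(H + 1356798\right) + 1410336\right) + R{\left(-798,310 \right)} = \left(\left(-797005 + 1356798\right) + 1410336\right) + 1296 = \left(559793 + 1410336\right) + 1296 = 1970129 + 1296 = 1971425$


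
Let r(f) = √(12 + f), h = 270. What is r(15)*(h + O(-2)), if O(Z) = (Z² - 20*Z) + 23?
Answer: 1011*√3 ≈ 1751.1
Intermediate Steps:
O(Z) = 23 + Z² - 20*Z
r(15)*(h + O(-2)) = √(12 + 15)*(270 + (23 + (-2)² - 20*(-2))) = √27*(270 + (23 + 4 + 40)) = (3*√3)*(270 + 67) = (3*√3)*337 = 1011*√3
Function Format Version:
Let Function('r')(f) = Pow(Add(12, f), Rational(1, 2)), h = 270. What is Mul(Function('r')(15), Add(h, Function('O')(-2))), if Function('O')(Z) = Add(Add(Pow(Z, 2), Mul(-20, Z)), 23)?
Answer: Mul(1011, Pow(3, Rational(1, 2))) ≈ 1751.1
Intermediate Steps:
Function('O')(Z) = Add(23, Pow(Z, 2), Mul(-20, Z))
Mul(Function('r')(15), Add(h, Function('O')(-2))) = Mul(Pow(Add(12, 15), Rational(1, 2)), Add(270, Add(23, Pow(-2, 2), Mul(-20, -2)))) = Mul(Pow(27, Rational(1, 2)), Add(270, Add(23, 4, 40))) = Mul(Mul(3, Pow(3, Rational(1, 2))), Add(270, 67)) = Mul(Mul(3, Pow(3, Rational(1, 2))), 337) = Mul(1011, Pow(3, Rational(1, 2)))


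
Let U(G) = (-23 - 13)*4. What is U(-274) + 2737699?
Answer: 2737555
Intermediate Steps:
U(G) = -144 (U(G) = -36*4 = -144)
U(-274) + 2737699 = -144 + 2737699 = 2737555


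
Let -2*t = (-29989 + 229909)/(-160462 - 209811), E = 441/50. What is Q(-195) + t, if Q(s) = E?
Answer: 168288393/18513650 ≈ 9.0900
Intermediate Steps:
E = 441/50 (E = 441*(1/50) = 441/50 ≈ 8.8200)
t = 99960/370273 (t = -(-29989 + 229909)/(2*(-160462 - 209811)) = -99960/(-370273) = -99960*(-1)/370273 = -1/2*(-199920/370273) = 99960/370273 ≈ 0.26996)
Q(s) = 441/50
Q(-195) + t = 441/50 + 99960/370273 = 168288393/18513650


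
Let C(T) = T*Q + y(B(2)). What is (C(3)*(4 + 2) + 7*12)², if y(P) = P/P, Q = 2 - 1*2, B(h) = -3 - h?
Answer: 8100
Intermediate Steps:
Q = 0 (Q = 2 - 2 = 0)
y(P) = 1
C(T) = 1 (C(T) = T*0 + 1 = 0 + 1 = 1)
(C(3)*(4 + 2) + 7*12)² = (1*(4 + 2) + 7*12)² = (1*6 + 84)² = (6 + 84)² = 90² = 8100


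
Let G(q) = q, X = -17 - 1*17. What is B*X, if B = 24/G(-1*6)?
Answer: 136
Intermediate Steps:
X = -34 (X = -17 - 17 = -34)
B = -4 (B = 24/((-1*6)) = 24/(-6) = 24*(-1/6) = -4)
B*X = -4*(-34) = 136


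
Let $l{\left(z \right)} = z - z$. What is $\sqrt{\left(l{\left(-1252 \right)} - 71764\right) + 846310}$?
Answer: $\sqrt{774546} \approx 880.08$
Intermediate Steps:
$l{\left(z \right)} = 0$
$\sqrt{\left(l{\left(-1252 \right)} - 71764\right) + 846310} = \sqrt{\left(0 - 71764\right) + 846310} = \sqrt{-71764 + 846310} = \sqrt{774546}$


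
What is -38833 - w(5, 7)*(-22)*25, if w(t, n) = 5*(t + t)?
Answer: -11333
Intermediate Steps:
w(t, n) = 10*t (w(t, n) = 5*(2*t) = 10*t)
-38833 - w(5, 7)*(-22)*25 = -38833 - (10*5)*(-22)*25 = -38833 - 50*(-22)*25 = -38833 - (-1100)*25 = -38833 - 1*(-27500) = -38833 + 27500 = -11333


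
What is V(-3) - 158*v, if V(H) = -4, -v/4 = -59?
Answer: -37292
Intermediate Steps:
v = 236 (v = -4*(-59) = 236)
V(-3) - 158*v = -4 - 158*236 = -4 - 37288 = -37292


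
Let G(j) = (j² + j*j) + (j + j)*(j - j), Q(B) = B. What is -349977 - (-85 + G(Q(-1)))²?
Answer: -356866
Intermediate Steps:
G(j) = 2*j² (G(j) = (j² + j²) + (2*j)*0 = 2*j² + 0 = 2*j²)
-349977 - (-85 + G(Q(-1)))² = -349977 - (-85 + 2*(-1)²)² = -349977 - (-85 + 2*1)² = -349977 - (-85 + 2)² = -349977 - 1*(-83)² = -349977 - 1*6889 = -349977 - 6889 = -356866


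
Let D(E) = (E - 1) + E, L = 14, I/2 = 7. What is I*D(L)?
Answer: 378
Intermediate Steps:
I = 14 (I = 2*7 = 14)
D(E) = -1 + 2*E (D(E) = (-1 + E) + E = -1 + 2*E)
I*D(L) = 14*(-1 + 2*14) = 14*(-1 + 28) = 14*27 = 378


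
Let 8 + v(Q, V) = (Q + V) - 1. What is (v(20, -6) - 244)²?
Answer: 57121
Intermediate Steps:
v(Q, V) = -9 + Q + V (v(Q, V) = -8 + ((Q + V) - 1) = -8 + (-1 + Q + V) = -9 + Q + V)
(v(20, -6) - 244)² = ((-9 + 20 - 6) - 244)² = (5 - 244)² = (-239)² = 57121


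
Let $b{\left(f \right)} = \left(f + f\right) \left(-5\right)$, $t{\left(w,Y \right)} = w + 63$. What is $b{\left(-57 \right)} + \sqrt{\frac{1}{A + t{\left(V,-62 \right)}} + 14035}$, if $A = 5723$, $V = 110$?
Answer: $570 + \frac{\sqrt{121974032114}}{2948} \approx 688.47$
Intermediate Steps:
$t{\left(w,Y \right)} = 63 + w$
$b{\left(f \right)} = - 10 f$ ($b{\left(f \right)} = 2 f \left(-5\right) = - 10 f$)
$b{\left(-57 \right)} + \sqrt{\frac{1}{A + t{\left(V,-62 \right)}} + 14035} = \left(-10\right) \left(-57\right) + \sqrt{\frac{1}{5723 + \left(63 + 110\right)} + 14035} = 570 + \sqrt{\frac{1}{5723 + 173} + 14035} = 570 + \sqrt{\frac{1}{5896} + 14035} = 570 + \sqrt{\frac{82750361}{5896}} = 570 + \frac{\sqrt{121974032114}}{2948}$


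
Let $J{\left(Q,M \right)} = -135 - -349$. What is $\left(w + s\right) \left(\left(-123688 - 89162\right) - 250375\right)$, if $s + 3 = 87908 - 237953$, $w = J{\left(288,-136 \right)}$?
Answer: $69406854650$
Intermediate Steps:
$J{\left(Q,M \right)} = 214$ ($J{\left(Q,M \right)} = -135 + 349 = 214$)
$w = 214$
$s = -150048$ ($s = -3 + \left(87908 - 237953\right) = -3 - 150045 = -150048$)
$\left(w + s\right) \left(\left(-123688 - 89162\right) - 250375\right) = \left(214 - 150048\right) \left(\left(-123688 - 89162\right) - 250375\right) = - 149834 \left(-212850 - 250375\right) = \left(-149834\right) \left(-463225\right) = 69406854650$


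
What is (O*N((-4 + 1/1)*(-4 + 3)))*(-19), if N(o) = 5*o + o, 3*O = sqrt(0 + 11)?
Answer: -114*sqrt(11) ≈ -378.10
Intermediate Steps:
O = sqrt(11)/3 (O = sqrt(0 + 11)/3 = sqrt(11)/3 ≈ 1.1055)
N(o) = 6*o
(O*N((-4 + 1/1)*(-4 + 3)))*(-19) = ((sqrt(11)/3)*(6*((-4 + 1/1)*(-4 + 3))))*(-19) = ((sqrt(11)/3)*(6*((-4 + 1)*(-1))))*(-19) = ((sqrt(11)/3)*(6*(-3*(-1))))*(-19) = ((sqrt(11)/3)*(6*3))*(-19) = ((sqrt(11)/3)*18)*(-19) = (6*sqrt(11))*(-19) = -114*sqrt(11)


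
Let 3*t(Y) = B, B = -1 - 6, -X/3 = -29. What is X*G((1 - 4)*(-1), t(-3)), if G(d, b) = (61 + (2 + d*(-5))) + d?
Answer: 4437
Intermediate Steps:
X = 87 (X = -3*(-29) = 87)
B = -7
t(Y) = -7/3 (t(Y) = (⅓)*(-7) = -7/3)
G(d, b) = 63 - 4*d (G(d, b) = (61 + (2 - 5*d)) + d = (63 - 5*d) + d = 63 - 4*d)
X*G((1 - 4)*(-1), t(-3)) = 87*(63 - 4*(1 - 4)*(-1)) = 87*(63 - (-12)*(-1)) = 87*(63 - 4*3) = 87*(63 - 12) = 87*51 = 4437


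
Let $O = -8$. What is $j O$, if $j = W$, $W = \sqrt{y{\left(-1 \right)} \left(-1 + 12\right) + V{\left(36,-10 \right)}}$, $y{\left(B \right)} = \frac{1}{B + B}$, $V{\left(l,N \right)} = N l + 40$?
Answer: $- 4 i \sqrt{1302} \approx - 144.33 i$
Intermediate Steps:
$V{\left(l,N \right)} = 40 + N l$
$y{\left(B \right)} = \frac{1}{2 B}$
$W = \frac{i \sqrt{1302}}{2}$ ($W = \sqrt{\frac{1}{2 \left(-1\right)} \left(-1 + 12\right) + \left(40 - 360\right)} = \sqrt{\frac{1}{2} \left(-1\right) 11 + \left(40 - 360\right)} = \sqrt{\left(- \frac{1}{2}\right) 11 - 320} = \sqrt{- \frac{11}{2} - 320} = \sqrt{- \frac{651}{2}} = \frac{i \sqrt{1302}}{2} \approx 18.042 i$)
$j = \frac{i \sqrt{1302}}{2} \approx 18.042 i$
$j O = \frac{i \sqrt{1302}}{2} \left(-8\right) = - 4 i \sqrt{1302}$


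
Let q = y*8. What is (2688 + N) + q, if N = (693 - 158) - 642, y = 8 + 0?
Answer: 2645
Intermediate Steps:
y = 8
N = -107 (N = 535 - 642 = -107)
q = 64 (q = 8*8 = 64)
(2688 + N) + q = (2688 - 107) + 64 = 2581 + 64 = 2645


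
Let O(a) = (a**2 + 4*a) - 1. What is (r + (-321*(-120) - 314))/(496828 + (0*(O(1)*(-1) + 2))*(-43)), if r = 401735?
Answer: 439941/496828 ≈ 0.88550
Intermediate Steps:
O(a) = -1 + a**2 + 4*a
(r + (-321*(-120) - 314))/(496828 + (0*(O(1)*(-1) + 2))*(-43)) = (401735 + (-321*(-120) - 314))/(496828 + (0*((-1 + 1**2 + 4*1)*(-1) + 2))*(-43)) = (401735 + (38520 - 314))/(496828 + (0*((-1 + 1 + 4)*(-1) + 2))*(-43)) = (401735 + 38206)/(496828 + (0*(4*(-1) + 2))*(-43)) = 439941/(496828 + (0*(-4 + 2))*(-43)) = 439941/(496828 + (0*(-2))*(-43)) = 439941/(496828 + 0*(-43)) = 439941/(496828 + 0) = 439941/496828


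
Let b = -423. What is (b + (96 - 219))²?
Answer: 298116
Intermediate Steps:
(b + (96 - 219))² = (-423 + (96 - 219))² = (-423 - 123)² = (-546)² = 298116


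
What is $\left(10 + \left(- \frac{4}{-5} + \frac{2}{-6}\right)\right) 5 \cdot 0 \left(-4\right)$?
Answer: $0$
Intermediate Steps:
$\left(10 + \left(- \frac{4}{-5} + \frac{2}{-6}\right)\right) 5 \cdot 0 \left(-4\right) = \left(10 + \left(\left(-4\right) \left(- \frac{1}{5}\right) + 2 \left(- \frac{1}{6}\right)\right)\right) 0 \left(-4\right) = \left(10 + \left(\frac{4}{5} - \frac{1}{3}\right)\right) 0 = \left(10 + \frac{7}{15}\right) 0 = \frac{157}{15} \cdot 0 = 0$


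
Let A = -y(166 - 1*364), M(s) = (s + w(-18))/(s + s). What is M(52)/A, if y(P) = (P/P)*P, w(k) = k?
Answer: 17/10296 ≈ 0.0016511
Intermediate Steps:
M(s) = (-18 + s)/(2*s) (M(s) = (s - 18)/(s + s) = (-18 + s)/((2*s)) = (-18 + s)*(1/(2*s)) = (-18 + s)/(2*s))
y(P) = P (y(P) = 1*P = P)
A = 198 (A = -(166 - 1*364) = -(166 - 364) = -1*(-198) = 198)
M(52)/A = ((1/2)*(-18 + 52)/52)/198 = ((1/2)*(1/52)*34)*(1/198) = (17/52)*(1/198) = 17/10296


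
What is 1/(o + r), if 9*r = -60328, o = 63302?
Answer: 9/509390 ≈ 1.7668e-5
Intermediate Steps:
r = -60328/9 (r = (⅑)*(-60328) = -60328/9 ≈ -6703.1)
1/(o + r) = 1/(63302 - 60328/9) = 1/(509390/9) = 9/509390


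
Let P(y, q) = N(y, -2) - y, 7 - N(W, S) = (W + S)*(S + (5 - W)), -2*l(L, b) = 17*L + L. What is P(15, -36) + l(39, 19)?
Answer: -203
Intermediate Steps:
l(L, b) = -9*L (l(L, b) = -(17*L + L)/2 = -9*L)
N(W, S) = 7 - (S + W)*(5 + S - W) (N(W, S) = 7 - (W + S)*(S + (5 - W)) = 7 - (S + W)*(5 + S - W))
P(y, q) = 13 + y**2 - 6*y (P(y, q) = (7 + y**2 - 1*(-2)**2 - 5*(-2) - 5*y) - y = (7 + y**2 - 1*4 + 10 - 5*y) - y = (7 + y**2 - 4 + 10 - 5*y) - y = (13 + y**2 - 5*y) - y = 13 + y**2 - 6*y)
P(15, -36) + l(39, 19) = (13 + 15**2 - 6*15) - 9*39 = (13 + 225 - 90) - 351 = 148 - 351 = -203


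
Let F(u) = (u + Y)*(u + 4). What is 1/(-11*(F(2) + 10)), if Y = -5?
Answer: 1/88 ≈ 0.011364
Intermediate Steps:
F(u) = (-5 + u)*(4 + u) (F(u) = (u - 5)*(u + 4) = (-5 + u)*(4 + u))
1/(-11*(F(2) + 10)) = 1/(-11*((-20 + 2² - 1*2) + 10)) = 1/(-11*((-20 + 4 - 2) + 10)) = 1/(-11*(-18 + 10)) = 1/(-11*(-8)) = 1/88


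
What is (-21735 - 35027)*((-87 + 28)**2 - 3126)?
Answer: -20150510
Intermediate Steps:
(-21735 - 35027)*((-87 + 28)**2 - 3126) = -56762*((-59)**2 - 3126) = -56762*(3481 - 3126) = -56762*355 = -20150510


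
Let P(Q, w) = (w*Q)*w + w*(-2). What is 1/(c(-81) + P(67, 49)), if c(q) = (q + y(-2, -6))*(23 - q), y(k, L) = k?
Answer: 1/152137 ≈ 6.5730e-6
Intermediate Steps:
P(Q, w) = -2*w + Q*w² (P(Q, w) = (Q*w)*w - 2*w = Q*w² - 2*w = -2*w + Q*w²)
c(q) = (-2 + q)*(23 - q) (c(q) = (q - 2)*(23 - q) = (-2 + q)*(23 - q))
1/(c(-81) + P(67, 49)) = 1/((-46 - 1*(-81)² + 25*(-81)) + 49*(-2 + 67*49)) = 1/((-46 - 1*6561 - 2025) + 49*(-2 + 3283)) = 1/((-46 - 6561 - 2025) + 49*3281) = 1/(-8632 + 160769) = 1/152137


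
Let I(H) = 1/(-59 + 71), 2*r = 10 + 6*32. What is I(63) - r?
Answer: -1211/12 ≈ -100.92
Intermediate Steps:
r = 101 (r = (10 + 6*32)/2 = (10 + 192)/2 = (½)*202 = 101)
I(H) = 1/12
I(63) - r = 1/12 - 1*101 = 1/12 - 101 = -1211/12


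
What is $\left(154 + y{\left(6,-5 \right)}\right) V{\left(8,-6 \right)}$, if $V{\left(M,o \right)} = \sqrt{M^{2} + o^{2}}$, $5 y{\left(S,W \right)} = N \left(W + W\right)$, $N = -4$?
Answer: $1620$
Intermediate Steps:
$y{\left(S,W \right)} = - \frac{8 W}{5}$ ($y{\left(S,W \right)} = \frac{\left(-4\right) \left(W + W\right)}{5} = \frac{\left(-4\right) 2 W}{5} = \frac{\left(-8\right) W}{5} = - \frac{8 W}{5}$)
$\left(154 + y{\left(6,-5 \right)}\right) V{\left(8,-6 \right)} = \left(154 - -8\right) \sqrt{8^{2} + \left(-6\right)^{2}} = \left(154 + 8\right) \sqrt{64 + 36} = 162 \sqrt{100} = 162 \cdot 10 = 1620$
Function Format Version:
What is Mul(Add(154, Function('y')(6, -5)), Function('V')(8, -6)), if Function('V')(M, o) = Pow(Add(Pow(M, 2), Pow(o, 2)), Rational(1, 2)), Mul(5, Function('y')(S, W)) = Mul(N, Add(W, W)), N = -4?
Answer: 1620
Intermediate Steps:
Function('y')(S, W) = Mul(Rational(-8, 5), W) (Function('y')(S, W) = Mul(Rational(1, 5), Mul(-4, Add(W, W))) = Mul(Rational(1, 5), Mul(-4, Mul(2, W))) = Mul(Rational(1, 5), Mul(-8, W)) = Mul(Rational(-8, 5), W))
Mul(Add(154, Function('y')(6, -5)), Function('V')(8, -6)) = Mul(Add(154, Mul(Rational(-8, 5), -5)), Pow(Add(Pow(8, 2), Pow(-6, 2)), Rational(1, 2))) = Mul(Add(154, 8), Pow(Add(64, 36), Rational(1, 2))) = Mul(162, Pow(100, Rational(1, 2))) = Mul(162, 10) = 1620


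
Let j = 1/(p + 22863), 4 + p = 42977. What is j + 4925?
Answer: 324242301/65836 ≈ 4925.0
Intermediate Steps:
p = 42973 (p = -4 + 42977 = 42973)
j = 1/65836 (j = 1/(42973 + 22863) = 1/65836 ≈ 1.5189e-5)
j + 4925 = 1/65836 + 4925 = 324242301/65836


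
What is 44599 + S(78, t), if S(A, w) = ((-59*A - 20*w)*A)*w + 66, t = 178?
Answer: -113276543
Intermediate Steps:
S(A, w) = 66 + A*w*(-59*A - 20*w) (S(A, w) = (A*(-59*A - 20*w))*w + 66 = A*w*(-59*A - 20*w) + 66 = 66 + A*w*(-59*A - 20*w))
44599 + S(78, t) = 44599 + (66 - 59*178*78² - 20*78*178²) = 44599 + (66 - 59*178*6084 - 20*78*31684) = 44599 + (66 - 63894168 - 49427040) = 44599 - 113321142 = -113276543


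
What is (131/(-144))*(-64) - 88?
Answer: -268/9 ≈ -29.778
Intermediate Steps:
(131/(-144))*(-64) - 88 = (131*(-1/144))*(-64) - 88 = -131/144*(-64) - 88 = 524/9 - 88 = -268/9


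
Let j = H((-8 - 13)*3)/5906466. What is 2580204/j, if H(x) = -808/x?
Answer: 120014111692629/101 ≈ 1.1883e+12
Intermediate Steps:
j = 404/186053679 (j = -808*1/(3*(-8 - 13))/5906466 = -808/((-21*3))*(1/5906466) = -808/(-63)*(1/5906466) = -808*(-1/63)*(1/5906466) = (808/63)*(1/5906466) = 404/186053679 ≈ 2.1714e-6)
2580204/j = 2580204/(404/186053679) = 2580204*(186053679/404) = 120014111692629/101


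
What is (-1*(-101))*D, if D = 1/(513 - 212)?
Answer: 101/301 ≈ 0.33555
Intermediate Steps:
D = 1/301 ≈ 0.0033223
(-1*(-101))*D = -1*(-101)*(1/301) = 101*(1/301) = 101/301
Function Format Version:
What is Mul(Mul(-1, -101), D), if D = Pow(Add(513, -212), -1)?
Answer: Rational(101, 301) ≈ 0.33555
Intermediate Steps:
D = Rational(1, 301) (D = Pow(301, -1) = Rational(1, 301) ≈ 0.0033223)
Mul(Mul(-1, -101), D) = Mul(Mul(-1, -101), Rational(1, 301)) = Mul(101, Rational(1, 301)) = Rational(101, 301)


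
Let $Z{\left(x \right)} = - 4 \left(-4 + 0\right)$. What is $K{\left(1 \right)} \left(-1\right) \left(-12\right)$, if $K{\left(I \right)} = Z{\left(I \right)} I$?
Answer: $192$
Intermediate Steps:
$Z{\left(x \right)} = 16$ ($Z{\left(x \right)} = \left(-4\right) \left(-4\right) = 16$)
$K{\left(I \right)} = 16 I$
$K{\left(1 \right)} \left(-1\right) \left(-12\right) = 16 \cdot 1 \left(-1\right) \left(-12\right) = 16 \left(-1\right) \left(-12\right) = \left(-16\right) \left(-12\right) = 192$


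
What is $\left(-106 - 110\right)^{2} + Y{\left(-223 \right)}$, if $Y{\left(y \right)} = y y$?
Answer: $96385$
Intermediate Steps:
$Y{\left(y \right)} = y^{2}$
$\left(-106 - 110\right)^{2} + Y{\left(-223 \right)} = \left(-106 - 110\right)^{2} + \left(-223\right)^{2} = \left(-216\right)^{2} + 49729 = 46656 + 49729 = 96385$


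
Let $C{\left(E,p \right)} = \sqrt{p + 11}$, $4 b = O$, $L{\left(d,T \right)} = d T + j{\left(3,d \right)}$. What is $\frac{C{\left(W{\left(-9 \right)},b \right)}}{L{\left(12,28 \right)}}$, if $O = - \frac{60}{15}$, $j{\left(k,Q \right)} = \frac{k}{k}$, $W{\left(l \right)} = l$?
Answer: $\frac{\sqrt{10}}{337} \approx 0.0093836$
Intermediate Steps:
$j{\left(k,Q \right)} = 1$
$L{\left(d,T \right)} = 1 + T d$ ($L{\left(d,T \right)} = d T + 1 = T d + 1 = 1 + T d$)
$O = -4$ ($O = \left(-60\right) \frac{1}{15} = -4$)
$b = -1$ ($b = \frac{1}{4} \left(-4\right) = -1$)
$C{\left(E,p \right)} = \sqrt{11 + p}$
$\frac{C{\left(W{\left(-9 \right)},b \right)}}{L{\left(12,28 \right)}} = \frac{\sqrt{11 - 1}}{1 + 28 \cdot 12} = \frac{\sqrt{10}}{1 + 336} = \frac{\sqrt{10}}{337}$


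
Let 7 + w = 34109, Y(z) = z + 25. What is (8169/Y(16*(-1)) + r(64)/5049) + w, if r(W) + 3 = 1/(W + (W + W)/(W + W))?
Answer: 11489647261/328185 ≈ 35010.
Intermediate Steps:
Y(z) = 25 + z
w = 34102 (w = -7 + 34109 = 34102)
r(W) = -3 + 1/(1 + W) (r(W) = -3 + 1/(W + (W + W)/(W + W)) = -3 + 1/(W + (2*W)/((2*W))) = -3 + 1/(W + (2*W)*(1/(2*W))) = -3 + 1/(W + 1) = -3 + 1/(1 + W))
(8169/Y(16*(-1)) + r(64)/5049) + w = (8169/(25 + 16*(-1)) + ((-2 - 3*64)/(1 + 64))/5049) + 34102 = (8169/(25 - 16) + ((-2 - 192)/65)*(1/5049)) + 34102 = (8169/9 + ((1/65)*(-194))*(1/5049)) + 34102 = (8169*(⅑) - 194/65*1/5049) + 34102 = (2723/3 - 194/328185) + 34102 = 297882391/328185 + 34102 = 11489647261/328185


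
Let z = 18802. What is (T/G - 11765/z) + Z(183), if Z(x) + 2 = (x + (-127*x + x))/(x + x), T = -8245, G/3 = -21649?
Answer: -39686094664/610566747 ≈ -64.999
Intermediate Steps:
G = -64947 (G = 3*(-21649) = -64947)
Z(x) = -129/2 (Z(x) = -2 + (x + (-127*x + x))/(x + x) = -2 + (x - 126*x)/((2*x)) = -2 + (-125*x)*(1/(2*x)) = -2 - 125/2 = -129/2)
(T/G - 11765/z) + Z(183) = (-8245/(-64947) - 11765/18802) - 129/2 = (-8245*(-1/64947) - 11765*1/18802) - 129/2 = (8245/64947 - 11765/18802) - 129/2 = -609078965/1221133494 - 129/2 = -39686094664/610566747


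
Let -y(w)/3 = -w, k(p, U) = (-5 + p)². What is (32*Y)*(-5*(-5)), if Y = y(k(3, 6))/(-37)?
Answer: -9600/37 ≈ -259.46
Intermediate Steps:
y(w) = 3*w (y(w) = -(-3)*w = 3*w)
Y = -12/37 (Y = (3*(-5 + 3)²)/(-37) = (3*(-2)²)*(-1/37) = (3*4)*(-1/37) = 12*(-1/37) = -12/37 ≈ -0.32432)
(32*Y)*(-5*(-5)) = (32*(-12/37))*(-5*(-5)) = -384/37*25 = -9600/37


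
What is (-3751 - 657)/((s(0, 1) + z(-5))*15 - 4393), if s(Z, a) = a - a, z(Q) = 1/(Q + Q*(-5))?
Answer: 17632/17569 ≈ 1.0036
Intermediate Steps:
z(Q) = -1/(4*Q) (z(Q) = 1/(Q - 5*Q) = 1/(-4*Q) = -1/(4*Q))
s(Z, a) = 0
(-3751 - 657)/((s(0, 1) + z(-5))*15 - 4393) = (-3751 - 657)/((0 - 1/4/(-5))*15 - 4393) = -4408/((0 - 1/4*(-1/5))*15 - 4393) = -4408/((0 + 1/20)*15 - 4393) = -4408/((1/20)*15 - 4393) = -4408/(3/4 - 4393) = -4408/(-17569/4) = -4408*(-4/17569) = 17632/17569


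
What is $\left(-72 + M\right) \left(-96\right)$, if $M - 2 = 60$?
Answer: $960$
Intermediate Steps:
$M = 62$ ($M = 2 + 60 = 62$)
$\left(-72 + M\right) \left(-96\right) = \left(-72 + 62\right) \left(-96\right) = \left(-10\right) \left(-96\right) = 960$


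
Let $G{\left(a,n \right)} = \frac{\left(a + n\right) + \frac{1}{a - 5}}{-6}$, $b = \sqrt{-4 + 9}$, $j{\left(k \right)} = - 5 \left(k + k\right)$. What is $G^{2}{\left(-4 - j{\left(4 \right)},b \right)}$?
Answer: $\frac{69583}{1922} + \frac{1117 \sqrt{5}}{558} \approx 40.68$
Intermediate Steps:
$j{\left(k \right)} = - 10 k$ ($j{\left(k \right)} = - 5 \cdot 2 k = - 10 k$)
$b = \sqrt{5} \approx 2.2361$
$G{\left(a,n \right)} = - \frac{a}{6} - \frac{n}{6} - \frac{1}{6 \left(-5 + a\right)}$ ($G{\left(a,n \right)} = \left(\left(a + n\right) + \frac{1}{-5 + a}\right) \left(- \frac{1}{6}\right) = \left(a + n + \frac{1}{-5 + a}\right) \left(- \frac{1}{6}\right) = - \frac{a}{6} - \frac{n}{6} - \frac{1}{6 \left(-5 + a\right)}$)
$G^{2}{\left(-4 - j{\left(4 \right)},b \right)} = \left(\frac{-1 - \left(-4 - \left(-10\right) 4\right)^{2} + 5 \left(-4 - \left(-10\right) 4\right) + 5 \sqrt{5} - \left(-4 - \left(-10\right) 4\right) \sqrt{5}}{6 \left(-5 - \left(4 - 40\right)\right)}\right)^{2} = \left(\frac{-1 - \left(-4 - -40\right)^{2} + 5 \left(-4 - -40\right) + 5 \sqrt{5} - \left(-4 - -40\right) \sqrt{5}}{6 \left(-5 - -36\right)}\right)^{2} = \left(\frac{-1 - \left(-4 + 40\right)^{2} + 5 \left(-4 + 40\right) + 5 \sqrt{5} - \left(-4 + 40\right) \sqrt{5}}{6 \left(-5 + \left(-4 + 40\right)\right)}\right)^{2} = \left(\frac{-1 - 36^{2} + 5 \cdot 36 + 5 \sqrt{5} - 36 \sqrt{5}}{6 \left(-5 + 36\right)}\right)^{2} = \left(\frac{-1 - 1296 + 180 + 5 \sqrt{5} - 36 \sqrt{5}}{6 \cdot 31}\right)^{2} = \left(\frac{1}{6} \cdot \frac{1}{31} \left(-1 - 1296 + 180 + 5 \sqrt{5} - 36 \sqrt{5}\right)\right)^{2} = \left(\frac{1}{6} \cdot \frac{1}{31} \left(-1117 - 31 \sqrt{5}\right)\right)^{2} = \left(- \frac{1117}{186} - \frac{\sqrt{5}}{6}\right)^{2}$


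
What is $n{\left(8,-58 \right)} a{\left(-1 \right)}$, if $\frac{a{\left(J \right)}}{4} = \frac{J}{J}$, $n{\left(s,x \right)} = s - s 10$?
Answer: $-288$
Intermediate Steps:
$n{\left(s,x \right)} = - 9 s$ ($n{\left(s,x \right)} = s - 10 s = - 9 s$)
$a{\left(J \right)} = 4$ ($a{\left(J \right)} = 4 \frac{J}{J} = 4 \cdot 1 = 4$)
$n{\left(8,-58 \right)} a{\left(-1 \right)} = \left(-9\right) 8 \cdot 4 = \left(-72\right) 4 = -288$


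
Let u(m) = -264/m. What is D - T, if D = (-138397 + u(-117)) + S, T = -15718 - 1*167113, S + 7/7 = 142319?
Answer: 7283416/39 ≈ 1.8675e+5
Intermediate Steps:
S = 142318 (S = -1 + 142319 = 142318)
T = -182831 (T = -15718 - 167113 = -182831)
D = 153007/39 (D = (-138397 - 264/(-117)) + 142318 = (-138397 - 264*(-1/117)) + 142318 = (-138397 + 88/39) + 142318 = -5397395/39 + 142318 = 153007/39 ≈ 3923.3)
D - T = 153007/39 - 1*(-182831) = 153007/39 + 182831 = 7283416/39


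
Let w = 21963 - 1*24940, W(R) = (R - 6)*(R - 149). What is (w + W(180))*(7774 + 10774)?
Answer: 44830516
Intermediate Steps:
W(R) = (-149 + R)*(-6 + R) (W(R) = (-6 + R)*(-149 + R) = (-149 + R)*(-6 + R))
w = -2977 (w = 21963 - 24940 = -2977)
(w + W(180))*(7774 + 10774) = (-2977 + (894 + 180² - 155*180))*(7774 + 10774) = (-2977 + (894 + 32400 - 27900))*18548 = (-2977 + 5394)*18548 = 2417*18548 = 44830516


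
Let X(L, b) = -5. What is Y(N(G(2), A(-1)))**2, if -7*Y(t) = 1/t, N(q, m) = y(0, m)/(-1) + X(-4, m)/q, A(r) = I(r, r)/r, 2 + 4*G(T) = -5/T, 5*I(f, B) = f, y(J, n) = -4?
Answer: 81/283024 ≈ 0.00028619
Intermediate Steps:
I(f, B) = f/5
G(T) = -1/2 - 5/(4*T) (G(T) = -1/2 + (-5/T)/4 = -1/2 - 5/(4*T))
A(r) = 1/5 (A(r) = (r/5)/r = 1/5)
N(q, m) = 4 - 5/q (N(q, m) = -4/(-1) - 5/q = -4*(-1) - 5/q = 4 - 5/q)
Y(t) = -1/(7*t)
Y(N(G(2), A(-1)))**2 = (-1/(7*(4 - 5*8/(-5 - 2*2))))**2 = (-1/(7*(4 - 5*8/(-5 - 4))))**2 = (-1/(7*(4 - 5/((1/4)*(1/2)*(-9)))))**2 = (-1/(7*(4 - 5/(-9/8))))**2 = (-1/(7*(4 - 5*(-8/9))))**2 = (-1/(7*(4 + 40/9)))**2 = (-1/(7*76/9))**2 = (-1/7*9/76)**2 = (-9/532)**2 = 81/283024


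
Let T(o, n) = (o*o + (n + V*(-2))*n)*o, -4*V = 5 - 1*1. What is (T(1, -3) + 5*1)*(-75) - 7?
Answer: -682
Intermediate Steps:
V = -1 (V = -(5 - 1*1)/4 = -(5 - 1)/4 = -¼*4 = -1)
T(o, n) = o*(o² + n*(2 + n)) (T(o, n) = (o*o + (n - 1*(-2))*n)*o = (o² + (n + 2)*n)*o = (o² + (2 + n)*n)*o = (o² + n*(2 + n))*o = o*(o² + n*(2 + n)))
(T(1, -3) + 5*1)*(-75) - 7 = (1*((-3)² + 1² + 2*(-3)) + 5*1)*(-75) - 7 = (1*(9 + 1 - 6) + 5)*(-75) - 7 = (1*4 + 5)*(-75) - 7 = (4 + 5)*(-75) - 7 = 9*(-75) - 7 = -675 - 7 = -682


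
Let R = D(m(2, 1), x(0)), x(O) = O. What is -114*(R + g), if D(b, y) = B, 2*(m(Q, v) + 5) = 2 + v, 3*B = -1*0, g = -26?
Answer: 2964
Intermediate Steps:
B = 0 (B = (-1*0)/3 = (⅓)*0 = 0)
m(Q, v) = -4 + v/2 (m(Q, v) = -5 + (2 + v)/2 = -5 + (1 + v/2) = -4 + v/2)
D(b, y) = 0
R = 0
-114*(R + g) = -114*(0 - 26) = -114*(-26) = 2964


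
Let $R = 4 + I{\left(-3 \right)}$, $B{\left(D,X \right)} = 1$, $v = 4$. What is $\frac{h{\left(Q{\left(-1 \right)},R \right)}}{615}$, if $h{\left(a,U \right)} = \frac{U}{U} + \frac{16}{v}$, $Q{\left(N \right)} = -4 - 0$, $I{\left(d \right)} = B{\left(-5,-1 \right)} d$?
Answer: $\frac{1}{123} \approx 0.0081301$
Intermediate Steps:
$I{\left(d \right)} = d$ ($I{\left(d \right)} = 1 d = d$)
$Q{\left(N \right)} = -4$ ($Q{\left(N \right)} = -4 + 0 = -4$)
$R = 1$ ($R = 4 - 3 = 1$)
$h{\left(a,U \right)} = 5$ ($h{\left(a,U \right)} = \frac{U}{U} + \frac{16}{4} = 1 + 16 \cdot \frac{1}{4} = 1 + 4 = 5$)
$\frac{h{\left(Q{\left(-1 \right)},R \right)}}{615} = \frac{5}{615} = 5 \cdot \frac{1}{615} = \frac{1}{123}$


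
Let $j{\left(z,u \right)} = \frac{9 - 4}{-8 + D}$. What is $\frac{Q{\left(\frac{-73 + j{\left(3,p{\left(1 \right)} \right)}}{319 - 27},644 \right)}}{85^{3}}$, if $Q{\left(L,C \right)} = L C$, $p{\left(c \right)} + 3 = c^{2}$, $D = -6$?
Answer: $- \frac{23621}{89662250} \approx -0.00026344$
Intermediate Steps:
$p{\left(c \right)} = -3 + c^{2}$
$j{\left(z,u \right)} = - \frac{5}{14}$ ($j{\left(z,u \right)} = \frac{9 - 4}{-8 - 6} = \frac{5}{-14} = 5 \left(- \frac{1}{14}\right) = - \frac{5}{14}$)
$Q{\left(L,C \right)} = C L$
$\frac{Q{\left(\frac{-73 + j{\left(3,p{\left(1 \right)} \right)}}{319 - 27},644 \right)}}{85^{3}} = \frac{644 \frac{-73 - \frac{5}{14}}{319 - 27}}{85^{3}} = \frac{644 \left(- \frac{1027}{14 \cdot 292}\right)}{614125} = 644 \left(\left(- \frac{1027}{14}\right) \frac{1}{292}\right) \frac{1}{614125} = 644 \left(- \frac{1027}{4088}\right) \frac{1}{614125} = \left(- \frac{23621}{146}\right) \frac{1}{614125} = - \frac{23621}{89662250}$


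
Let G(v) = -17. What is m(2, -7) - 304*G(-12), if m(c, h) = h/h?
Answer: 5169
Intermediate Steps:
m(c, h) = 1
m(2, -7) - 304*G(-12) = 1 - 304*(-17) = 1 + 5168 = 5169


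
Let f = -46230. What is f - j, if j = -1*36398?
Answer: -9832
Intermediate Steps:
j = -36398
f - j = -46230 - 1*(-36398) = -46230 + 36398 = -9832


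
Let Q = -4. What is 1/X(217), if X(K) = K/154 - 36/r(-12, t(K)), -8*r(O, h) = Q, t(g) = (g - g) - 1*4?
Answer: -22/1553 ≈ -0.014166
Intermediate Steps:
t(g) = -4 (t(g) = 0 - 4 = -4)
r(O, h) = ½ (r(O, h) = -⅛*(-4) = ½)
X(K) = -72 + K/154 (X(K) = K/154 - 36/½ = K*(1/154) - 36*2 = K/154 - 72 = -72 + K/154)
1/X(217) = 1/(-72 + (1/154)*217) = 1/(-72 + 31/22) = 1/(-1553/22) = -22/1553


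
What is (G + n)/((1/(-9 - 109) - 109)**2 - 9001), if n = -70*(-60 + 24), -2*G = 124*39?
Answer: 473416/13375615 ≈ 0.035394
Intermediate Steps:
G = -2418 (G = -62*39 = -1/2*4836 = -2418)
n = 2520 (n = -70*(-36) = 2520)
(G + n)/((1/(-9 - 109) - 109)**2 - 9001) = (-2418 + 2520)/((1/(-9 - 109) - 109)**2 - 9001) = 102/((1/(-118) - 109)**2 - 9001) = 102/((-1/118 - 109)**2 - 9001) = 102/((-12863/118)**2 - 9001) = 102/(165456769/13924 - 9001) = 102/(40126845/13924) = 102*(13924/40126845) = 473416/13375615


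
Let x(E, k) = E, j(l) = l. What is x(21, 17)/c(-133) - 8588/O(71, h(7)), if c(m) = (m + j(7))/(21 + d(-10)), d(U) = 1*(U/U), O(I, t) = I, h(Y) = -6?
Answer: -26545/213 ≈ -124.62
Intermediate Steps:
d(U) = 1 (d(U) = 1*1 = 1)
c(m) = 7/22 + m/22 (c(m) = (m + 7)/(21 + 1) = (7 + m)/22 = (7 + m)*(1/22) = 7/22 + m/22)
x(21, 17)/c(-133) - 8588/O(71, h(7)) = 21/(7/22 + (1/22)*(-133)) - 8588/71 = 21/(7/22 - 133/22) - 8588*1/71 = 21/(-63/11) - 8588/71 = 21*(-11/63) - 8588/71 = -11/3 - 8588/71 = -26545/213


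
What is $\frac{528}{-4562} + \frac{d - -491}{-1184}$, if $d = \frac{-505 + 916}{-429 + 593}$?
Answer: $- \frac{235875199}{442915456} \approx -0.53255$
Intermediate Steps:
$d = \frac{411}{164} \approx 2.5061$
$\frac{528}{-4562} + \frac{d - -491}{-1184} = \frac{528}{-4562} + \frac{\frac{411}{164} - -491}{-1184} = 528 \left(- \frac{1}{4562}\right) + \left(\frac{411}{164} + 491\right) \left(- \frac{1}{1184}\right) = - \frac{264}{2281} + \frac{80935}{164} \left(- \frac{1}{1184}\right) = - \frac{264}{2281} - \frac{80935}{194176} = - \frac{235875199}{442915456}$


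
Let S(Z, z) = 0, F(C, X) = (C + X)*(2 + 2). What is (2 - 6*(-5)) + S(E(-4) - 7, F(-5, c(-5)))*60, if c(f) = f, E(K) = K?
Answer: 32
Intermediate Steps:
F(C, X) = 4*C + 4*X (F(C, X) = (C + X)*4 = 4*C + 4*X)
(2 - 6*(-5)) + S(E(-4) - 7, F(-5, c(-5)))*60 = (2 - 6*(-5)) + 0*60 = (2 + 30) + 0 = 32 + 0 = 32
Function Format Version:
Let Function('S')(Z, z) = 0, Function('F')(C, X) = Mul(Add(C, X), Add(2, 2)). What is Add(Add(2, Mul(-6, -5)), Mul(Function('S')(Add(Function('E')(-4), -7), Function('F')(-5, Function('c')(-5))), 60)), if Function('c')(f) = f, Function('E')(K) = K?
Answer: 32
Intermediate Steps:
Function('F')(C, X) = Add(Mul(4, C), Mul(4, X)) (Function('F')(C, X) = Mul(Add(C, X), 4) = Add(Mul(4, C), Mul(4, X)))
Add(Add(2, Mul(-6, -5)), Mul(Function('S')(Add(Function('E')(-4), -7), Function('F')(-5, Function('c')(-5))), 60)) = Add(Add(2, Mul(-6, -5)), Mul(0, 60)) = Add(Add(2, 30), 0) = Add(32, 0) = 32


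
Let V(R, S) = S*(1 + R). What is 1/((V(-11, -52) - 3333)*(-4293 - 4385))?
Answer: 1/24411214 ≈ 4.0965e-8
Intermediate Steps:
1/((V(-11, -52) - 3333)*(-4293 - 4385)) = 1/((-52*(1 - 11) - 3333)*(-4293 - 4385)) = 1/((-52*(-10) - 3333)*(-8678)) = 1/((520 - 3333)*(-8678)) = 1/(-2813*(-8678)) = 1/24411214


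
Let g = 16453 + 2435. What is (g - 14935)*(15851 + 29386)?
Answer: 178821861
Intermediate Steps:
g = 18888
(g - 14935)*(15851 + 29386) = (18888 - 14935)*(15851 + 29386) = 3953*45237 = 178821861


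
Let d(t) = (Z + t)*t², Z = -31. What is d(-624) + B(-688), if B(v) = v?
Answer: -255041968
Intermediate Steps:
d(t) = t²*(-31 + t) (d(t) = (-31 + t)*t² = t²*(-31 + t))
d(-624) + B(-688) = (-624)²*(-31 - 624) - 688 = 389376*(-655) - 688 = -255041280 - 688 = -255041968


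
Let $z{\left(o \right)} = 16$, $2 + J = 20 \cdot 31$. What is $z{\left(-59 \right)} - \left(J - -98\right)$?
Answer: $-700$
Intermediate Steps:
$J = 618$ ($J = -2 + 20 \cdot 31 = -2 + 620 = 618$)
$z{\left(-59 \right)} - \left(J - -98\right) = 16 - \left(618 - -98\right) = 16 - \left(618 + \left(-12 + 110\right)\right) = 16 - \left(618 + 98\right) = 16 - 716 = -700$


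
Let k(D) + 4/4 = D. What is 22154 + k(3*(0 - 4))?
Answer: 22141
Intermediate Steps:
k(D) = -1 + D
22154 + k(3*(0 - 4)) = 22154 + (-1 + 3*(0 - 4)) = 22154 + (-1 + 3*(-4)) = 22154 + (-1 - 12) = 22154 - 13 = 22141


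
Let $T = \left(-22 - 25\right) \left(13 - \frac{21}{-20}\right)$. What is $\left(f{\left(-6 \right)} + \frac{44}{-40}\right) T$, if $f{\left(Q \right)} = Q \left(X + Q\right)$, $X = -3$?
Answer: $- \frac{6986503}{200} \approx -34933.0$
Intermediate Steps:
$f{\left(Q \right)} = Q \left(-3 + Q\right)$
$T = - \frac{13207}{20}$ ($T = - 47 \left(13 - - \frac{21}{20}\right) = - 47 \left(13 + \frac{21}{20}\right) = \left(-47\right) \frac{281}{20} = - \frac{13207}{20} \approx -660.35$)
$\left(f{\left(-6 \right)} + \frac{44}{-40}\right) T = \left(- 6 \left(-3 - 6\right) + \frac{44}{-40}\right) \left(- \frac{13207}{20}\right) = \left(\left(-6\right) \left(-9\right) + 44 \left(- \frac{1}{40}\right)\right) \left(- \frac{13207}{20}\right) = \left(54 - \frac{11}{10}\right) \left(- \frac{13207}{20}\right) = \frac{529}{10} \left(- \frac{13207}{20}\right) = - \frac{6986503}{200}$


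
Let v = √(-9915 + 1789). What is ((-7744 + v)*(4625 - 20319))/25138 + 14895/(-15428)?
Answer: 937328652649/193914532 - 7847*I*√8126/12569 ≈ 4833.7 - 56.278*I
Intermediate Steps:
v = I*√8126 (v = √(-8126) = I*√8126 ≈ 90.144*I)
((-7744 + v)*(4625 - 20319))/25138 + 14895/(-15428) = ((-7744 + I*√8126)*(4625 - 20319))/25138 + 14895/(-15428) = ((-7744 + I*√8126)*(-15694))*(1/25138) + 14895*(-1/15428) = (121534336 - 15694*I*√8126)*(1/25138) - 14895/15428 = (60767168/12569 - 7847*I*√8126/12569) - 14895/15428 = 937328652649/193914532 - 7847*I*√8126/12569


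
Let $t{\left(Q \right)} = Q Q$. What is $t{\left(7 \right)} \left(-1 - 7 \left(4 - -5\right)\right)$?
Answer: $-3136$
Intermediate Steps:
$t{\left(Q \right)} = Q^{2}$
$t{\left(7 \right)} \left(-1 - 7 \left(4 - -5\right)\right) = 7^{2} \left(-1 - 7 \left(4 - -5\right)\right) = 49 \left(-1 - 7 \left(4 + 5\right)\right) = 49 \left(-1 - 63\right) = 49 \left(-64\right) = -3136$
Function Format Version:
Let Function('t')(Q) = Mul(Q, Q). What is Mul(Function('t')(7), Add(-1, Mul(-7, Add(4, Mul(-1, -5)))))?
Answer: -3136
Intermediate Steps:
Function('t')(Q) = Pow(Q, 2)
Mul(Function('t')(7), Add(-1, Mul(-7, Add(4, Mul(-1, -5))))) = Mul(Pow(7, 2), Add(-1, Mul(-7, Add(4, Mul(-1, -5))))) = Mul(49, Add(-1, Mul(-7, Add(4, 5)))) = Mul(49, Add(-1, Mul(-7, 9))) = Mul(49, Add(-1, -63)) = Mul(49, -64) = -3136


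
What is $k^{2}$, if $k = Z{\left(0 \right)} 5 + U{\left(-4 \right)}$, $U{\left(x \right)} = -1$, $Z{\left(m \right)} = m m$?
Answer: $1$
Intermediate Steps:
$Z{\left(m \right)} = m^{2}$
$k = -1$ ($k = 0^{2} \cdot 5 - 1 = 0 \cdot 5 - 1 = 0 - 1 = -1$)
$k^{2} = \left(-1\right)^{2} = 1$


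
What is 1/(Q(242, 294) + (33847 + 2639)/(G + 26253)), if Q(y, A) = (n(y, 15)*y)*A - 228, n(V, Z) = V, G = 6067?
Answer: 16160/278236240323 ≈ 5.8080e-8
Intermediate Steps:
Q(y, A) = -228 + A*y**2 (Q(y, A) = (y*y)*A - 228 = y**2*A - 228 = A*y**2 - 228 = -228 + A*y**2)
1/(Q(242, 294) + (33847 + 2639)/(G + 26253)) = 1/((-228 + 294*242**2) + (33847 + 2639)/(6067 + 26253)) = 1/((-228 + 294*58564) + 36486/32320) = 1/((-228 + 17217816) + 36486*(1/32320)) = 1/(17217588 + 18243/16160) = 1/(278236240323/16160) = 16160/278236240323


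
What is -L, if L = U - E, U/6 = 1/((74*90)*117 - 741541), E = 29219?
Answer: 1100942695/37679 ≈ 29219.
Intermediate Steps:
U = 6/37679 (U = 6/((74*90)*117 - 741541) = 6/(6660*117 - 741541) = 6/(779220 - 741541) = 6/37679 ≈ 0.00015924)
L = -1100942695/37679 (L = 6/37679 - 1*29219 = 6/37679 - 29219 = -1100942695/37679 ≈ -29219.)
-L = -1*(-1100942695/37679) = 1100942695/37679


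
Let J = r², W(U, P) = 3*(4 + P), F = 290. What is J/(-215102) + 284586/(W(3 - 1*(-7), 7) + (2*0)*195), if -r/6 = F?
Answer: 10185851162/1183061 ≈ 8609.8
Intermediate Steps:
W(U, P) = 12 + 3*P
r = -1740 (r = -6*290 = -1740)
J = 3027600 (J = (-1740)² = 3027600)
J/(-215102) + 284586/(W(3 - 1*(-7), 7) + (2*0)*195) = 3027600/(-215102) + 284586/((12 + 3*7) + (2*0)*195) = 3027600*(-1/215102) + 284586/((12 + 21) + 0*195) = -1513800/107551 + 284586/(33 + 0) = -1513800/107551 + 284586/33 = -1513800/107551 + 284586*(1/33) = -1513800/107551 + 94862/11 = 10185851162/1183061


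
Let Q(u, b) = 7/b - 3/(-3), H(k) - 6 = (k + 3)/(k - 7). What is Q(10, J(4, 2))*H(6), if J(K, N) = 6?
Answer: -13/2 ≈ -6.5000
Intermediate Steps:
H(k) = 6 + (3 + k)/(-7 + k) (H(k) = 6 + (k + 3)/(k - 7) = 6 + (3 + k)/(-7 + k))
Q(u, b) = 1 + 7/b (Q(u, b) = 7/b - 3*(-1/3) = 7/b + 1 = 1 + 7/b)
Q(10, J(4, 2))*H(6) = ((7 + 6)/6)*((-39 + 7*6)/(-7 + 6)) = ((1/6)*13)*((-39 + 42)/(-1)) = 13*(-1*3)/6 = (13/6)*(-3) = -13/2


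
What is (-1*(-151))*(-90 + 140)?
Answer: 7550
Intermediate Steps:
(-1*(-151))*(-90 + 140) = 151*50 = 7550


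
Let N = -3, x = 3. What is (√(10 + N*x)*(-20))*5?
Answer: -100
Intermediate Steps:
(√(10 + N*x)*(-20))*5 = (√(10 - 3*3)*(-20))*5 = (√(10 - 9)*(-20))*5 = (√1*(-20))*5 = (1*(-20))*5 = -20*5 = -100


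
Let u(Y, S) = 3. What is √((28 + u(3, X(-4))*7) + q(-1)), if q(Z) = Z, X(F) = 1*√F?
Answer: 4*√3 ≈ 6.9282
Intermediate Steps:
X(F) = √F
√((28 + u(3, X(-4))*7) + q(-1)) = √((28 + 3*7) - 1) = √((28 + 21) - 1) = √(49 - 1) = √48 = 4*√3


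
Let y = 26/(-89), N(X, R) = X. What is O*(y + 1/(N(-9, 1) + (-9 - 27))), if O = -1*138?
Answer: 57914/1335 ≈ 43.381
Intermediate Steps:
y = -26/89 (y = 26*(-1/89) = -26/89 ≈ -0.29213)
O = -138
O*(y + 1/(N(-9, 1) + (-9 - 27))) = -138*(-26/89 + 1/(-9 + (-9 - 27))) = -138*(-26/89 + 1/(-9 - 36)) = -138*(-26/89 + 1/(-45)) = -138*(-26/89 - 1/45) = -138*(-1259/4005) = 57914/1335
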